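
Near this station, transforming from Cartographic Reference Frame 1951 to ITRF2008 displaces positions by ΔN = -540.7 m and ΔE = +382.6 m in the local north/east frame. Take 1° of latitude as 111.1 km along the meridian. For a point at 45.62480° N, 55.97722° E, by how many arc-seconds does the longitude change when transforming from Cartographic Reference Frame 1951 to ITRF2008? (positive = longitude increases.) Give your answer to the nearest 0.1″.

Δλ = 17.7″

At latitude 45.62480°, cos φ = 0.699354.
1° of longitude at this latitude = 111.1 × cos φ = 77.70 km, so Δλ = 382.6 / 77698.2 = 0.0049242° = 17.727″.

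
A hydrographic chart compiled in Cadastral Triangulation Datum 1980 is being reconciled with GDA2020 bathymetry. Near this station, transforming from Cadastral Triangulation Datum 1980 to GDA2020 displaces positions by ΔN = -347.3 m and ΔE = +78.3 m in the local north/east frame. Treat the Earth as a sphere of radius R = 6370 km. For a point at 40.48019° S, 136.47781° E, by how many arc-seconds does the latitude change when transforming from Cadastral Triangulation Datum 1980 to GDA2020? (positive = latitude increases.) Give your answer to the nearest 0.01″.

On a sphere of radius R, 1 rad of latitude = R, so Δφ = ΔN / R = -347.3 / 6370000 = -5.4521e-05 rad = -11.246″.

Δφ = -11.25″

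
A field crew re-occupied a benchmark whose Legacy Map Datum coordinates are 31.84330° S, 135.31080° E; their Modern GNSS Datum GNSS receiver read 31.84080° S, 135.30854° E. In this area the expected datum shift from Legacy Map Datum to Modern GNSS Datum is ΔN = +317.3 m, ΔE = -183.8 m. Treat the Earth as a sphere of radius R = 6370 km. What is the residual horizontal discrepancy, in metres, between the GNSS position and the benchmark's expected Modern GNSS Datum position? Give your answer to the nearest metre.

49 m

Observed coordinate differences: Δφ = +0.00250°, Δλ = -0.00226°.
Converting to metres (1° lat = 111177 m, cos φ = 0.849494): observed ΔN = 277.9 m, observed ΔE = -213.4 m.
Subtracting the expected shift leaves a residual of 277.9 − (317.3) = -39.4 m north and -213.4 − (-183.8) = -29.6 m east.
Residual distance = √((-39.4)² + (-29.6)²) = 49.3 m.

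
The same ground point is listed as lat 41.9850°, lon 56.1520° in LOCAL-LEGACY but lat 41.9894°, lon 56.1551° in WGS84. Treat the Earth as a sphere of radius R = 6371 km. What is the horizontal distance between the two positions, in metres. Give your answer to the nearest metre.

552 m

Δφ = 41.9894° − 41.9850° = +0.0044°; Δλ = 56.1551° − 56.1520° = +0.0031°.
1° along a meridian = πR/180 = 111195 m.
ΔN = Δφ × 111195 = 489.3 m; ΔE = Δλ × 111195 × cos(41.9850°) = +0.0031 × 111195 × 0.743320 = 256.2 m.
Distance = √(ΔE² + ΔN²) = √(256.2² + 489.3²) = 552.3 m.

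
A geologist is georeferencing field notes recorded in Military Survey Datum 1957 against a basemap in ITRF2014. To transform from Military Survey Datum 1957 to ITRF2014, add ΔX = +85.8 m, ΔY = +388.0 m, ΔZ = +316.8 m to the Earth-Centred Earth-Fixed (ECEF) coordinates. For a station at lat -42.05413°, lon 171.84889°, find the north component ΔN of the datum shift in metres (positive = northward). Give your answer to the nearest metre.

ΔN = 215 m

At φ = -42.05413°, λ = 171.84889°: sin φ = -0.669832, cos φ = 0.742512, sin λ = 0.141784, cos λ = -0.989898.
ΔN = −sin φ cos λ·ΔX − sin φ sin λ·ΔY + cos φ·ΔZ = −(-0.669832)(-0.989898)(85.8) − (-0.669832)(0.141784)(388.0) + (0.742512)(316.8) = 215.19 m.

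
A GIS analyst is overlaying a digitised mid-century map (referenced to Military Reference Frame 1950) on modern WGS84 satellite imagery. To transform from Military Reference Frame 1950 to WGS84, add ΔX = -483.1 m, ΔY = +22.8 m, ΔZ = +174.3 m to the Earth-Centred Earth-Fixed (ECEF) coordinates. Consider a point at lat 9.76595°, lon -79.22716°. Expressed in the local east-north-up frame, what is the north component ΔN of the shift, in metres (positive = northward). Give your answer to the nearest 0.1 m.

ΔN = 190.9 m

At φ = 9.76595°, λ = -79.22716°: sin φ = 0.169624, cos φ = 0.985509, sin λ = -0.982376, cos λ = 0.186916.
ΔN = −sin φ cos λ·ΔX − sin φ sin λ·ΔY + cos φ·ΔZ = −(0.169624)(0.186916)(-483.1) − (0.169624)(-0.982376)(22.8) + (0.985509)(174.3) = 190.89 m.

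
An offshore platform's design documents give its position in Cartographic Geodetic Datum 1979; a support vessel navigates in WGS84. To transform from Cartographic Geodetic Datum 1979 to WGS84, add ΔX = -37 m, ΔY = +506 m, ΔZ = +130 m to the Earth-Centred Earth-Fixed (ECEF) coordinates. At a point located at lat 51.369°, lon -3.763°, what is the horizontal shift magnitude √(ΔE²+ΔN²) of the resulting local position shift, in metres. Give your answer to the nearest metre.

521 m

At φ = 51.369°, λ = -3.763°: sin φ = 0.781183, cos φ = 0.624302, sin λ = -0.065630, cos λ = 0.997844.
ΔE = −sin λ·ΔX + cos λ·ΔY = −(-0.065630)·(-37) + (0.997844)·(506) = 502.48 m.
ΔN = −sin φ cos λ·ΔX − sin φ sin λ·ΔY + cos φ·ΔZ = −(0.781183)(0.997844)(-37) − (0.781183)(-0.065630)(506) + (0.624302)(130) = 135.94 m.
Horizontal magnitude = √(ΔE² + ΔN²) = √(502.48² + 135.94²) = 520.55 m.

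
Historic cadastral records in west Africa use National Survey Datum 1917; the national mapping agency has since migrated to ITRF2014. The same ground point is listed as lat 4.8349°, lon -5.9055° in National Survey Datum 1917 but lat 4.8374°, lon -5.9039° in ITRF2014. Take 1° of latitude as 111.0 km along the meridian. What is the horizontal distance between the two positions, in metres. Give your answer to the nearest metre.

329 m

Δφ = 4.8374° − 4.8349° = +0.0025°; Δλ = -5.9039° − -5.9055° = +0.0016°.
ΔN = Δφ × 111000 = 277.5 m; ΔE = Δλ × 111000 × cos(4.8349°) = +0.0016 × 111000 × 0.996442 = 177.0 m.
Distance = √(ΔE² + ΔN²) = √(177.0² + 277.5²) = 329.1 m.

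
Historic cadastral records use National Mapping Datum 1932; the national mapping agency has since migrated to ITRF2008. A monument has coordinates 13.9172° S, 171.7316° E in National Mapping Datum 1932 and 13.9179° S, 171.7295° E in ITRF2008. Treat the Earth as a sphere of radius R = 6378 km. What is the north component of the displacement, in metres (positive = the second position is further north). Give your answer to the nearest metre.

ΔN = -78 m

Δφ = -13.9179° − -13.9172° = -0.0007°; Δλ = 171.7295° − 171.7316° = -0.0021°.
1° along a meridian = πR/180 = 111317 m.
ΔN = Δφ × 111317 = -77.9 m; ΔE = Δλ × 111317 × cos(-13.9172°) = -0.0021 × 111317 × 0.970644 = -226.9 m.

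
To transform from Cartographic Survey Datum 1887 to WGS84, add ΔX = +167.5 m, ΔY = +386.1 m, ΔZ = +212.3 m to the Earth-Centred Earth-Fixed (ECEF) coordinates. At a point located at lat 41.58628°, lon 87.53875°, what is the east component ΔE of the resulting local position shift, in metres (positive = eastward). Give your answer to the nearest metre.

The local east axis at (φ, λ) is (−sin λ, cos λ, 0), so ΔE = −sin(87.53875°)·167.5 + cos(87.53875°)·386.1 = -150.76 m.

ΔE = -151 m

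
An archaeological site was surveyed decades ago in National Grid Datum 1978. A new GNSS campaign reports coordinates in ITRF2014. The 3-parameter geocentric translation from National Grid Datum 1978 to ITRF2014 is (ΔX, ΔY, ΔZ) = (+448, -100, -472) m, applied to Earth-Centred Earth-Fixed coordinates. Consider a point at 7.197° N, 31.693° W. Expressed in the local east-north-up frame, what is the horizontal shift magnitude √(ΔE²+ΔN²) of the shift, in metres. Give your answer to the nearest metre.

544 m

The local east axis at (φ, λ) is (−sin λ, cos λ, 0), so ΔE = −sin(-31.693°)·448 + cos(-31.693°)·(-100) = 150.28 m.
The local north axis is (−sin φ cos λ, −sin φ sin λ, cos φ), giving ΔN = -47.756 − 6.582 − 468.281 = -522.62 m.
Horizontal magnitude = √(ΔE² + ΔN²) = √(150.28² + (-522.62)²) = 543.80 m.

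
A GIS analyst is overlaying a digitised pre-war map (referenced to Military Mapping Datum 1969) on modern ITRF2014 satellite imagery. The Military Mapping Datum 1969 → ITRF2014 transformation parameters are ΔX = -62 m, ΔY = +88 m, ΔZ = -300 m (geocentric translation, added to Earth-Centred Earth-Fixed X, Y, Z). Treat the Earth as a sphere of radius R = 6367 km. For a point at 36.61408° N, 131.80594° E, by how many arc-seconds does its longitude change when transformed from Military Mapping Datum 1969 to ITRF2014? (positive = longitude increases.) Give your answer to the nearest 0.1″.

sin φ = 0.596422, cos φ = 0.802671, sin λ = 0.745407, cos λ = -0.666610.
East component: ΔE = −sin λ·ΔX + cos λ·ΔY = −(0.745407)(-62) + (-0.666610)(88) = -12.45 m.
1° of latitude spans πR/180 = 111125 m; at latitude φ, 1° of longitude spans that × cos φ = 89196.9 m, so Δλ = -12.45 / 89196.9 × 3600 = -0.502″.

Δλ = -0.5″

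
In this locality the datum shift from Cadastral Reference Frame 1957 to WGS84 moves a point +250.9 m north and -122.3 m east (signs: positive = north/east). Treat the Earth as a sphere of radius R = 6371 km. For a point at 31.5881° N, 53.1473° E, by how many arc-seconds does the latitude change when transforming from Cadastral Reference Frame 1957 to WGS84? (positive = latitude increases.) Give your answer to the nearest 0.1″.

On a sphere of radius R, 1 rad of latitude = R, so Δφ = ΔN / R = 250.9 / 6371000 = 3.9382e-05 rad = 8.123″.

Δφ = 8.1″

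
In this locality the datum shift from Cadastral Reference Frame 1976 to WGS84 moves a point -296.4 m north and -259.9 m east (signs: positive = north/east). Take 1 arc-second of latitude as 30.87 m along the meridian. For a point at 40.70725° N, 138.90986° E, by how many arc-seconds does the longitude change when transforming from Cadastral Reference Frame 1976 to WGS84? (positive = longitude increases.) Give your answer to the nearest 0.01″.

At latitude 40.70725°, cos φ = 0.758052.
1″ of longitude at this latitude = 30.87 × cos φ = 23.4011 m, so Δλ = -259.9 / 23.4011 = -11.106″.

Δλ = -11.11″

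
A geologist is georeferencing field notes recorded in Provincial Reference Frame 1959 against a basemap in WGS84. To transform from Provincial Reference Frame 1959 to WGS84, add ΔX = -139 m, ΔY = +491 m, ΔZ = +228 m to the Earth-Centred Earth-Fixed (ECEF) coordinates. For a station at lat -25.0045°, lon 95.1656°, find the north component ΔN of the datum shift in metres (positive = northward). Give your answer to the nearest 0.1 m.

ΔN = 418.6 m

The local north axis is (−sin φ cos λ, −sin φ sin λ, cos φ), giving ΔN = 5.290 + 206.698 + 206.631 = 418.62 m.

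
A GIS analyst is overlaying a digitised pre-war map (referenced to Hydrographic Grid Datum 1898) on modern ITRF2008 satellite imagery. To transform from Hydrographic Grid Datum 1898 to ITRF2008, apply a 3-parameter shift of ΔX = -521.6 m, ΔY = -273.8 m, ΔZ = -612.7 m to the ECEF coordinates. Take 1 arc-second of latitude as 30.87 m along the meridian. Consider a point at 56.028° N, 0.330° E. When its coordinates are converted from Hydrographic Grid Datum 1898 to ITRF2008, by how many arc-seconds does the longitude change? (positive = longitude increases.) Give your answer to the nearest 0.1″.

sin φ = 0.829311, cos φ = 0.558788, sin λ = 0.005760, cos λ = 0.999983.
East component: ΔE = −sin λ·ΔX + cos λ·ΔY = −(0.005760)(-521.6) + (0.999983)(-273.8) = -270.79 m.
1° of latitude spans 3600 × 30.87 = 111132 m; at latitude φ, 1° of longitude spans that × cos φ = 62099.2 m, so Δλ = -270.79 / 62099.2 × 3600 = -15.698″.

Δλ = -15.7″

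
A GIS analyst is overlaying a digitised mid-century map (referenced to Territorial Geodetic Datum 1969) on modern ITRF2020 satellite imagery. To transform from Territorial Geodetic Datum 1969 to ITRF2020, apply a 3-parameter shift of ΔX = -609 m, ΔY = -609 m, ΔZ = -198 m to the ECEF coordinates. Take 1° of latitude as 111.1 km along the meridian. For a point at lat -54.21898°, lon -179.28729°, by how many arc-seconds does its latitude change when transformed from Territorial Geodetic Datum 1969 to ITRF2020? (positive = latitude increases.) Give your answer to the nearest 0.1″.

Δφ = 12.5″

sin φ = -0.811258, cos φ = 0.584689, sin λ = -0.012439, cos λ = -0.999923.
North component: ΔN = −sin φ cos λ·ΔX − sin φ sin λ·ΔY + cos φ·ΔZ = −(-0.811258)(-0.999923)(-609) − (-0.811258)(-0.012439)(-609) + (0.584689)(-198) = 384.39 m.
1° of latitude spans 111100 m, so Δφ = 384.39 / 111100 × 3600 = 12.456″.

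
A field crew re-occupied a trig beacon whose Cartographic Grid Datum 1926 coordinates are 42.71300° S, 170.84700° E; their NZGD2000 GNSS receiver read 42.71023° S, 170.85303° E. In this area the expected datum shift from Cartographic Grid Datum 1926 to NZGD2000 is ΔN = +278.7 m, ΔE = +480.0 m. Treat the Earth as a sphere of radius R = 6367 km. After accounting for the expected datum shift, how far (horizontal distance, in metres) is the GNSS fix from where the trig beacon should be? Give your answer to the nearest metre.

32 m

Observed coordinate differences: Δφ = +0.00277°, Δλ = +0.00603°.
Converting to metres (1° lat = 111125 m, cos φ = 0.734761): observed ΔN = 307.8 m, observed ΔE = 492.4 m.
Subtracting the expected shift leaves a residual of 307.8 − (278.7) = 29.1 m north and 492.4 − (480.0) = 12.4 m east.
Residual distance = √(29.1² + 12.4²) = 31.6 m.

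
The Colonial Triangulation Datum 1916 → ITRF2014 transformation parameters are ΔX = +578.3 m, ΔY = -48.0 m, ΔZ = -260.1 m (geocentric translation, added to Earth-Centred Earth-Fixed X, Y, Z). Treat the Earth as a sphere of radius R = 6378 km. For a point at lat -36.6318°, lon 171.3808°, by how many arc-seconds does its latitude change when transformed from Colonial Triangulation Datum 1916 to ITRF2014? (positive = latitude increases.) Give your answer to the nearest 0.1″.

Δφ = -17.9″

sin φ = -0.596670, cos φ = 0.802486, sin λ = 0.149867, cos λ = -0.988706.
North component: ΔN = −sin φ cos λ·ΔX − sin φ sin λ·ΔY + cos φ·ΔZ = −(-0.596670)(-0.988706)(578.3) − (-0.596670)(0.149867)(-48.0) + (0.802486)(-260.1) = -554.18 m.
1° of latitude spans πR/180 = 111317 m, so Δφ = -554.18 / 111317 × 3600 = -17.922″.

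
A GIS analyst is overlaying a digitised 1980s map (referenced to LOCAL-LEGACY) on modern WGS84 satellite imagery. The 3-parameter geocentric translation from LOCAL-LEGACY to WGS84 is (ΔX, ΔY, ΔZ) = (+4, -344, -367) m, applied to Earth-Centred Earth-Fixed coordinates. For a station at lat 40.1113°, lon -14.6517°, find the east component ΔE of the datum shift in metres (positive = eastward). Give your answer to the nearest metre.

ΔE = -332 m

The local east axis at (φ, λ) is (−sin λ, cos λ, 0), so ΔE = −sin(-14.6517°)·4 + cos(-14.6517°)·(-344) = -331.80 m.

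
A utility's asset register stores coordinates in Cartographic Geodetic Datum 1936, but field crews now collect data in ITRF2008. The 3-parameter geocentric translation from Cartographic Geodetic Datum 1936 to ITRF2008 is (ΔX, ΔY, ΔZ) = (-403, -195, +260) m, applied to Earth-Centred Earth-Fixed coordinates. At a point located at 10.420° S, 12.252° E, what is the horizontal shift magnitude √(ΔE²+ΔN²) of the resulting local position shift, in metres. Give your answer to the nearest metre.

206 m

The local east axis at (φ, λ) is (−sin λ, cos λ, 0), so ΔE = −sin(12.252°)·(-403) + cos(12.252°)·(-195) = -105.04 m.
The local north axis is (−sin φ cos λ, −sin φ sin λ, cos φ), giving ΔN = -71.227 − 7.484 + 255.712 = 177.00 m.
Horizontal magnitude = √(ΔE² + ΔN²) = √((-105.04)² + 177.00²) = 205.82 m.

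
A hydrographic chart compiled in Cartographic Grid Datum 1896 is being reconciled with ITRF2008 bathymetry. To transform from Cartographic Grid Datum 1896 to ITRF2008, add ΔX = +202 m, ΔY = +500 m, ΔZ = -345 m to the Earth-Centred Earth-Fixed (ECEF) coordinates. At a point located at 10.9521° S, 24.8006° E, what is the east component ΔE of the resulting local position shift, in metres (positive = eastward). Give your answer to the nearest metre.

ΔE = 369 m

At φ = -10.9521°, λ = 24.8006°: sin φ = -0.189988, cos φ = 0.981786, sin λ = 0.419462, cos λ = 0.907773.
ΔE = −sin λ·ΔX + cos λ·ΔY = −(0.419462)·(202) + (0.907773)·(500) = 369.16 m.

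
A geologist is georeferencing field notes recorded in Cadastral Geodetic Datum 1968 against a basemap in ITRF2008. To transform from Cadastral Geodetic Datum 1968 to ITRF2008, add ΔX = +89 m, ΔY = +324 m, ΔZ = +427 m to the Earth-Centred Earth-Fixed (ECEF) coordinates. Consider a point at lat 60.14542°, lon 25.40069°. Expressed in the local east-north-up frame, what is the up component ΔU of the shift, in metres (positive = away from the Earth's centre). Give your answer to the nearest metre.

The local up (radial) axis is (cos φ cos λ, cos φ sin λ, sin φ), giving ΔU = 40.021 + 69.184 + 370.334 = 479.54 m.

ΔU = 480 m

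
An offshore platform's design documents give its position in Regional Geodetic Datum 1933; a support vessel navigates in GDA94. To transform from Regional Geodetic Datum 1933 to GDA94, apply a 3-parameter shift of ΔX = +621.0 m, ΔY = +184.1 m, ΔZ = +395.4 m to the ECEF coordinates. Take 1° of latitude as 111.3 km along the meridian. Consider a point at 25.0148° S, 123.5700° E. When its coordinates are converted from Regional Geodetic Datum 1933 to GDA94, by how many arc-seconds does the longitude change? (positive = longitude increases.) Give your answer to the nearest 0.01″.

sin φ = -0.422852, cos φ = 0.906199, sin λ = 0.833211, cos λ = -0.552955.
East component: ΔE = −sin λ·ΔX + cos λ·ΔY = −(0.833211)(621.0) + (-0.552955)(184.1) = -619.22 m.
1° of latitude spans 111300 m; at latitude φ, 1° of longitude spans that × cos φ = 100859.9 m, so Δλ = -619.22 / 100859.9 × 3600 = -22.102″.

Δλ = -22.10″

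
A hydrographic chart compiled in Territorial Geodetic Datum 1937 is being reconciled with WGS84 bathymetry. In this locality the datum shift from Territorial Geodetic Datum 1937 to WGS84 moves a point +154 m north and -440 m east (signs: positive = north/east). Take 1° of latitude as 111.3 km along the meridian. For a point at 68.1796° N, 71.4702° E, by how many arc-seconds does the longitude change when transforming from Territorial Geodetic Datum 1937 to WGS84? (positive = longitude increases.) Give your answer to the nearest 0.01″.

At latitude 68.1796°, cos φ = 0.371698.
1° of longitude at this latitude = 111.3 × cos φ = 41.37 km, so Δλ = -440.0 / 41370.0 = -0.0106357° = -38.289″.

Δλ = -38.29″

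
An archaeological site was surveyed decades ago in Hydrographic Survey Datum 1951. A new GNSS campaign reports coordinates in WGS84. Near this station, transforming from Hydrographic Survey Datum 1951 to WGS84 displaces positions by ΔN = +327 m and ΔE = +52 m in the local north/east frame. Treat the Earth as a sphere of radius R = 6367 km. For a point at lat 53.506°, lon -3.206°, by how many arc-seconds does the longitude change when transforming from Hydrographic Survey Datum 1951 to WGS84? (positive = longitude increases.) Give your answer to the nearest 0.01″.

Δλ = 2.83″

At latitude 53.506°, cos φ = 0.594739.
One radian of longitude at latitude φ spans R cos φ, so Δλ = ΔE / (R cos φ) = 52.0 / (6367000 × 0.594739) = 1.3732e-05 rad = 2.832″.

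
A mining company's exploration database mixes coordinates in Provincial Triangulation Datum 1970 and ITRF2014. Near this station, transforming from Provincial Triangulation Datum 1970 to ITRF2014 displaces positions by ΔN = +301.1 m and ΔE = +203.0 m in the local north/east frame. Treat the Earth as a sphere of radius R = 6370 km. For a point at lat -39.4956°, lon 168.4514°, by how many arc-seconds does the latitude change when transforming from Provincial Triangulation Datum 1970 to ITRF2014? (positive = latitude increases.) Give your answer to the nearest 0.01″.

Δφ = 9.75″

On a sphere of radius R, 1 rad of latitude = R, so Δφ = ΔN / R = 301.1 / 6370000 = 4.7268e-05 rad = 9.750″.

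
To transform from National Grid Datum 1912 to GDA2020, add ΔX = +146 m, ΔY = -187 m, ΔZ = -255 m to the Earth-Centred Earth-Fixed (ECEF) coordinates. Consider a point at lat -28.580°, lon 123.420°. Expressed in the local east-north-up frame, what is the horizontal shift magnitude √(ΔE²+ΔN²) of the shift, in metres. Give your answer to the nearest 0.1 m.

The local east axis at (φ, λ) is (−sin λ, cos λ, 0), so ΔE = −sin(123.420°)·146 + cos(123.420°)·(-187) = -18.87 m.
The local north axis is (−sin φ cos λ, −sin φ sin λ, cos φ), giving ΔN = -38.468 − 74.667 − 223.928 = -337.06 m.
Horizontal magnitude = √(ΔE² + ΔN²) = √((-18.87)² + (-337.06)²) = 337.59 m.

337.6 m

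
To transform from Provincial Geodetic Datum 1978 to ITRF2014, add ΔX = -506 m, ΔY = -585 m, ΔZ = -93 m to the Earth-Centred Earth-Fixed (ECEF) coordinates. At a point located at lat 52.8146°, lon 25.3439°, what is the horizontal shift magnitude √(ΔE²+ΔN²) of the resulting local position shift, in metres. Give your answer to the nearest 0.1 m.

The local east axis at (φ, λ) is (−sin λ, cos λ, 0), so ΔE = −sin(25.3439°)·(-506) + cos(25.3439°)·(-585) = -312.10 m.
The local north axis is (−sin φ cos λ, −sin φ sin λ, cos φ), giving ΔN = 364.324 + 199.497 − 56.209 = 507.61 m.
Horizontal magnitude = √(ΔE² + ΔN²) = √((-312.10)² + 507.61²) = 595.88 m.

595.9 m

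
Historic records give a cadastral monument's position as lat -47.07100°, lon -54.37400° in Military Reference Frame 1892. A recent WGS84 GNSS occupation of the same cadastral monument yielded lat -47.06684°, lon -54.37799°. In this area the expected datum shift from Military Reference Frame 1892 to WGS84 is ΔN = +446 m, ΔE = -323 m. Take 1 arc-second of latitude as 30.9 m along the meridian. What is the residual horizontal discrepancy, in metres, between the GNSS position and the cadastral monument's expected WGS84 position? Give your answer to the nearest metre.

Observed coordinate differences: Δφ = +0.00416°, Δλ = -0.00399°.
Converting to metres (1° lat = 111240 m, cos φ = 0.681092): observed ΔN = 462.8 m, observed ΔE = -302.3 m.
Subtracting the expected shift leaves a residual of 462.8 − (446) = 16.8 m north and -302.3 − (-323) = 20.7 m east.
Residual distance = √(16.8² + 20.7²) = 26.6 m.

27 m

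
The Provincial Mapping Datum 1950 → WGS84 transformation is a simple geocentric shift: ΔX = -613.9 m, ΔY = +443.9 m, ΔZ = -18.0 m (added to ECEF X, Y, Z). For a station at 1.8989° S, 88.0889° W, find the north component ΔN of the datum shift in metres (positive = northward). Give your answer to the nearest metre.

At φ = -1.8989°, λ = -88.0889°: sin φ = -0.033136, cos φ = 0.999451, sin λ = -0.999444, cos λ = 0.033349.
ΔN = −sin φ cos λ·ΔX − sin φ sin λ·ΔY + cos φ·ΔZ = −(-0.033136)(0.033349)(-613.9) − (-0.033136)(-0.999444)(443.9) + (0.999451)(-18.0) = -33.37 m.

ΔN = -33 m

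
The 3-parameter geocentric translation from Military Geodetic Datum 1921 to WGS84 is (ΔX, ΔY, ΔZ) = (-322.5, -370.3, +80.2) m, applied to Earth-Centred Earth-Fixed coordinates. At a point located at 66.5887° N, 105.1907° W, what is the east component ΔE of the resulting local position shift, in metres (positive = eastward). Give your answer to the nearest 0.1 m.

The local east axis at (φ, λ) is (−sin λ, cos λ, 0), so ΔE = −sin(-105.1907°)·(-322.5) + cos(-105.1907°)·(-370.3) = -214.20 m.

ΔE = -214.2 m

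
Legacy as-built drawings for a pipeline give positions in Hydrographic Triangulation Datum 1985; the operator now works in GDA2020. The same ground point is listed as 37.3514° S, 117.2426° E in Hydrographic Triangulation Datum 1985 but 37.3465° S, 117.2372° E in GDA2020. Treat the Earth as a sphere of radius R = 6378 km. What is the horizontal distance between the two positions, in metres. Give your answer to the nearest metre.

Δφ = -37.3465° − -37.3514° = +0.0049°; Δλ = 117.2372° − 117.2426° = -0.0054°.
1° along a meridian = πR/180 = 111317 m.
ΔN = Δφ × 111317 = 545.5 m; ΔE = Δλ × 111317 × cos(-37.3514°) = -0.0054 × 111317 × 0.794930 = -477.8 m.
Distance = √(ΔE² + ΔN²) = √((-477.8)² + 545.5²) = 725.2 m.

725 m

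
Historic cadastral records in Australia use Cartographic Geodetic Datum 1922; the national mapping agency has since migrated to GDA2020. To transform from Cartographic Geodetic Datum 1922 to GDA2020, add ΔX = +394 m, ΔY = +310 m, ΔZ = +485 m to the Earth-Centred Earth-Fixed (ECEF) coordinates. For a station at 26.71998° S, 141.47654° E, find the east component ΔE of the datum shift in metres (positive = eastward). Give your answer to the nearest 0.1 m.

ΔE = -487.9 m

The local east axis at (φ, λ) is (−sin λ, cos λ, 0), so ΔE = −sin(141.47654°)·394 + cos(141.47654°)·310 = -487.93 m.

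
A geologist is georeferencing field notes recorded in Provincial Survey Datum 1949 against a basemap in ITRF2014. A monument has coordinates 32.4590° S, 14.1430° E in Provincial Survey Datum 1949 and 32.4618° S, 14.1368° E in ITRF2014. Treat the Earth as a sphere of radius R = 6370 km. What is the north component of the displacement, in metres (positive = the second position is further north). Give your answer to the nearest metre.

Δφ = -32.4618° − -32.4590° = -0.0028°; Δλ = 14.1368° − 14.1430° = -0.0062°.
1° along a meridian = πR/180 = 111177 m.
ΔN = Δφ × 111177 = -311.3 m; ΔE = Δλ × 111177 × cos(-32.4590°) = -0.0062 × 111177 × 0.843776 = -581.6 m.

ΔN = -311 m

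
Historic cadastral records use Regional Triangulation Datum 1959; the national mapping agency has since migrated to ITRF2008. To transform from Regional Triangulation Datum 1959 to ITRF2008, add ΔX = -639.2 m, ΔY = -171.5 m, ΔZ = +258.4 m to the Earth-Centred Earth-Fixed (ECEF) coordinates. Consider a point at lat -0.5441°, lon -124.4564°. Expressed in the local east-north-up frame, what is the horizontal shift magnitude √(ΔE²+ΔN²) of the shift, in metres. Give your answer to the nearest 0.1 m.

504.2 m

At φ = -0.5441°, λ = -124.4564°: sin φ = -0.009496, cos φ = 0.999955, sin λ = -0.824557, cos λ = -0.565779.
ΔE = −sin λ·ΔX + cos λ·ΔY = −(-0.824557)·(-639.2) + (-0.565779)·(-171.5) = -430.03 m.
ΔN = −sin φ cos λ·ΔX − sin φ sin λ·ΔY + cos φ·ΔZ = −(-0.009496)(-0.565779)(-639.2) − (-0.009496)(-0.824557)(-171.5) + (0.999955)(258.4) = 263.17 m.
Horizontal magnitude = √(ΔE² + ΔN²) = √((-430.03)² + 263.17²) = 504.16 m.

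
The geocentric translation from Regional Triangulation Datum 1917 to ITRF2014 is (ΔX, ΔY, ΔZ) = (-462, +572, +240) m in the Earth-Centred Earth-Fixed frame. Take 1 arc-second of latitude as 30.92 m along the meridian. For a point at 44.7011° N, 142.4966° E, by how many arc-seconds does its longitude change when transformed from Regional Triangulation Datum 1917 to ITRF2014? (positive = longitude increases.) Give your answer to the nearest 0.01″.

sin φ = 0.703408, cos φ = 0.710786, sin λ = 0.608809, cos λ = -0.793317.
East component: ΔE = −sin λ·ΔX + cos λ·ΔY = −(0.608809)(-462) + (-0.793317)(572) = -172.51 m.
1° of latitude spans 3600 × 30.92 = 111312 m; at latitude φ, 1° of longitude spans that × cos φ = 79119.0 m, so Δλ = -172.51 / 79119.0 × 3600 = -7.849″.

Δλ = -7.85″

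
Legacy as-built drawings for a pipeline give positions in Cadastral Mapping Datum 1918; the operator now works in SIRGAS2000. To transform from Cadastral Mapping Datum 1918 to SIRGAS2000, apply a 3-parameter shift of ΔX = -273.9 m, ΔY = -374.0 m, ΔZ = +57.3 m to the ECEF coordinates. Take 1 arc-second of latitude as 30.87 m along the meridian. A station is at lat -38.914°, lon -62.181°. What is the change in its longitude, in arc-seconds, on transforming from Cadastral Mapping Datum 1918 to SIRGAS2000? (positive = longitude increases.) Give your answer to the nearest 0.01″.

Δλ = -17.35″

sin φ = -0.628153, cos φ = 0.778090, sin λ = -0.884426, cos λ = 0.466680.
East component: ΔE = −sin λ·ΔX + cos λ·ΔY = −(-0.884426)(-273.9) + (0.466680)(-374.0) = -416.78 m.
1° of latitude spans 3600 × 30.87 = 111132 m; at latitude φ, 1° of longitude spans that × cos φ = 86470.7 m, so Δλ = -416.78 / 86470.7 × 3600 = -17.352″.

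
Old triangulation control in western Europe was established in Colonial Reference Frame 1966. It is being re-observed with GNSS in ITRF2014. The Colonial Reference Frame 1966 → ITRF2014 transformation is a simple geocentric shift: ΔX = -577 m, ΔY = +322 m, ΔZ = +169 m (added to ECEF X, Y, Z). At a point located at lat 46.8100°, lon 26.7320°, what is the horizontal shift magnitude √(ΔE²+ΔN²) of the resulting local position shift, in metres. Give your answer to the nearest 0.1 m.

669.5 m

At φ = 46.8100°, λ = 26.7320°: sin φ = 0.729088, cos φ = 0.684420, sin λ = 0.449818, cos λ = 0.893120.
ΔE = −sin λ·ΔX + cos λ·ΔY = −(0.449818)·(-577) + (0.893120)·(322) = 547.13 m.
ΔN = −sin φ cos λ·ΔX − sin φ sin λ·ΔY + cos φ·ΔZ = −(0.729088)(0.893120)(-577) − (0.729088)(0.449818)(322) + (0.684420)(169) = 385.79 m.
Horizontal magnitude = √(ΔE² + ΔN²) = √(547.13² + 385.79²) = 669.46 m.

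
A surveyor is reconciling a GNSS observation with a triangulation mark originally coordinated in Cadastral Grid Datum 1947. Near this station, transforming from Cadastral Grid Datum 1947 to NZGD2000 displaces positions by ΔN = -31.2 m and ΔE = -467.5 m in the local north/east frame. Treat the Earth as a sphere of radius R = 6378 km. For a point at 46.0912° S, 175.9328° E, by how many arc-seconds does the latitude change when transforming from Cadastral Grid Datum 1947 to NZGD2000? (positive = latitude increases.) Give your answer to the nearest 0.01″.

Δφ = -1.01″

On a sphere of radius R, 1 rad of latitude = R, so Δφ = ΔN / R = -31.2 / 6378000 = -4.8918e-06 rad = -1.009″.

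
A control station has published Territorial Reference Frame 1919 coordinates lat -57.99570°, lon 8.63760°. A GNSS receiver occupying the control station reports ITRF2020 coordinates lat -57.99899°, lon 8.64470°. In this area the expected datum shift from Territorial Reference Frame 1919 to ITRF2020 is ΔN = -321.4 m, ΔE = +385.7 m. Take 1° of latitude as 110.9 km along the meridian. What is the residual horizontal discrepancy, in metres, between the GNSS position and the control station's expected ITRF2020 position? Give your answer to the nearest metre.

54 m

Observed coordinate differences: Δφ = -0.00329°, Δλ = +0.00710°.
Converting to metres (1° lat = 110900 m, cos φ = 0.529983): observed ΔN = -364.9 m, observed ΔE = 417.3 m.
Subtracting the expected shift leaves a residual of -364.9 − (-321.4) = -43.5 m north and 417.3 − (385.7) = 31.6 m east.
Residual distance = √((-43.5)² + 31.6²) = 53.7 m.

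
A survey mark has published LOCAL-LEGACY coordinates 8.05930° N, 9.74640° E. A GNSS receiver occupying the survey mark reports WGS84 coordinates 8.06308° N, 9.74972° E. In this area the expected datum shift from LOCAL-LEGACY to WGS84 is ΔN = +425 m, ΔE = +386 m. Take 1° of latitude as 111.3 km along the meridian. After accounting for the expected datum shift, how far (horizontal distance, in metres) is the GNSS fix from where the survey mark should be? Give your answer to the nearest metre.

Observed coordinate differences: Δφ = +0.00378°, Δλ = +0.00332°.
Converting to metres (1° lat = 111300 m, cos φ = 0.990123): observed ΔN = 420.7 m, observed ΔE = 365.9 m.
Subtracting the expected shift leaves a residual of 420.7 − (425) = -4.3 m north and 365.9 − (386) = -20.1 m east.
Residual distance = √((-4.3)² + (-20.1)²) = 20.6 m.

21 m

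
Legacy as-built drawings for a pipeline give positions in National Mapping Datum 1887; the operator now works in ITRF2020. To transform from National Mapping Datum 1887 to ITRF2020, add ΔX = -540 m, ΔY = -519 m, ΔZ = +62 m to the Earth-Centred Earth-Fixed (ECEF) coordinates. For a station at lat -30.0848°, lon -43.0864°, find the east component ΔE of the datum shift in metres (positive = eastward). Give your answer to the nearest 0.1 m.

The local east axis at (φ, λ) is (−sin λ, cos λ, 0), so ΔE = −sin(-43.0864°)·(-540) + cos(-43.0864°)·(-519) = -747.91 m.

ΔE = -747.9 m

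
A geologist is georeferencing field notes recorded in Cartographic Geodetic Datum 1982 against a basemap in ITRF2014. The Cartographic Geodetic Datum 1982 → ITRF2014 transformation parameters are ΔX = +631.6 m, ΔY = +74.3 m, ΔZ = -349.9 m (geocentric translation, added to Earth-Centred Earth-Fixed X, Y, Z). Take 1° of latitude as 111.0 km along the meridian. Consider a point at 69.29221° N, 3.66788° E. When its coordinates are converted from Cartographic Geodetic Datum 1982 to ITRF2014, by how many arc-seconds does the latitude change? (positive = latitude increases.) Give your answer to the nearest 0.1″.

sin φ = 0.935396, cos φ = 0.353602, sin λ = 0.063973, cos λ = 0.997952.
North component: ΔN = −sin φ cos λ·ΔX − sin φ sin λ·ΔY + cos φ·ΔZ = −(0.935396)(0.997952)(631.6) − (0.935396)(0.063973)(74.3) + (0.353602)(-349.9) = -717.76 m.
1° of latitude spans 111000 m, so Δφ = -717.76 / 111000 × 3600 = -23.279″.

Δφ = -23.3″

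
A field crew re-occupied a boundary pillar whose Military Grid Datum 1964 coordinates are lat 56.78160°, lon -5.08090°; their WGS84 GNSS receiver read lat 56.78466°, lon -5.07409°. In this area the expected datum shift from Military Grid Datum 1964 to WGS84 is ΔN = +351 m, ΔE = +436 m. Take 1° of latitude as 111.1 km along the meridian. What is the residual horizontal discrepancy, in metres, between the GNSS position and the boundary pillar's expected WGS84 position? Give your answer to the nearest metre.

Observed coordinate differences: Δφ = +0.00306°, Δλ = +0.00681°.
Converting to metres (1° lat = 111100 m, cos φ = 0.547832): observed ΔN = 340.0 m, observed ΔE = 414.5 m.
Subtracting the expected shift leaves a residual of 340.0 − (351) = -11.0 m north and 414.5 − (436) = -21.5 m east.
Residual distance = √((-11.0)² + (-21.5)²) = 24.2 m.

24 m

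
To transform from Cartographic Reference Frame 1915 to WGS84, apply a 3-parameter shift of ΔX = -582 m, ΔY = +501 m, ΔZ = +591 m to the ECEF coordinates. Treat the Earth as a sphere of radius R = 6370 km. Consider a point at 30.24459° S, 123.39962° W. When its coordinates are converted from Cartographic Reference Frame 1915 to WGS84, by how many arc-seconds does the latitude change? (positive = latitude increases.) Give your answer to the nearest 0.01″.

sin φ = -0.503692, cos φ = 0.863883, sin λ = -0.834852, cos λ = -0.550475.
North component: ΔN = −sin φ cos λ·ΔX − sin φ sin λ·ΔY + cos φ·ΔZ = −(-0.503692)(-0.550475)(-582) − (-0.503692)(-0.834852)(501) + (0.863883)(591) = 461.25 m.
1° of latitude spans πR/180 = 111177 m, so Δφ = 461.25 / 111177 × 3600 = 14.936″.

Δφ = 14.94″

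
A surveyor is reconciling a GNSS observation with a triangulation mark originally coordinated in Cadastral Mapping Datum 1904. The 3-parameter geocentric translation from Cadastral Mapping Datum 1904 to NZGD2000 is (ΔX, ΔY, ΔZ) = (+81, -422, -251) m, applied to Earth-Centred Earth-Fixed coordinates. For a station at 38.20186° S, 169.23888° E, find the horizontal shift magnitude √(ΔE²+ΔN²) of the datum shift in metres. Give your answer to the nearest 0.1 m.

496.7 m

The local east axis at (φ, λ) is (−sin λ, cos λ, 0), so ΔE = −sin(169.23888°)·81 + cos(169.23888°)·(-422) = 399.45 m.
The local north axis is (−sin φ cos λ, −sin φ sin λ, cos φ), giving ΔN = -49.212 − 48.729 − 197.245 = -295.19 m.
Horizontal magnitude = √(ΔE² + ΔN²) = √(399.45² + (-295.19)²) = 496.69 m.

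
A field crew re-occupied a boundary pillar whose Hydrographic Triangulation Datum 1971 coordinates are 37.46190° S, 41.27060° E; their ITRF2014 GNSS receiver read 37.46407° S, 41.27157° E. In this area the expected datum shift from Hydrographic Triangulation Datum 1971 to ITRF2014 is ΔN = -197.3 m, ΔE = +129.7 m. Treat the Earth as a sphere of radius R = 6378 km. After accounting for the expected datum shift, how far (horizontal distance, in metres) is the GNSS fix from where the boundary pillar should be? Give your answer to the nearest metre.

62 m

Observed coordinate differences: Δφ = -0.00217°, Δλ = +0.00097°.
Converting to metres (1° lat = 111317 m, cos φ = 0.793758): observed ΔN = -241.6 m, observed ΔE = 85.7 m.
Subtracting the expected shift leaves a residual of -241.6 − (-197.3) = -44.3 m north and 85.7 − (129.7) = -44.0 m east.
Residual distance = √((-44.3)² + (-44.0)²) = 62.4 m.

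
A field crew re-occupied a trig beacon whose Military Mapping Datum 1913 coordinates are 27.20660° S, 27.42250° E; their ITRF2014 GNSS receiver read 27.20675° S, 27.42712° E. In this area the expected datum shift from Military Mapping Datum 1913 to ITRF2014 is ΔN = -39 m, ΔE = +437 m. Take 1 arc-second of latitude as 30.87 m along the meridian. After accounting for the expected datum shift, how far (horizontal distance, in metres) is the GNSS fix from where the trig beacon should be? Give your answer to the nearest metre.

Observed coordinate differences: Δφ = -0.00015°, Δλ = +0.00462°.
Converting to metres (1° lat = 111132 m, cos φ = 0.889364): observed ΔN = -16.7 m, observed ΔE = 456.6 m.
Subtracting the expected shift leaves a residual of -16.7 − (-39) = 22.3 m north and 456.6 − (437) = 19.6 m east.
Residual distance = √(22.3² + 19.6²) = 29.7 m.

30 m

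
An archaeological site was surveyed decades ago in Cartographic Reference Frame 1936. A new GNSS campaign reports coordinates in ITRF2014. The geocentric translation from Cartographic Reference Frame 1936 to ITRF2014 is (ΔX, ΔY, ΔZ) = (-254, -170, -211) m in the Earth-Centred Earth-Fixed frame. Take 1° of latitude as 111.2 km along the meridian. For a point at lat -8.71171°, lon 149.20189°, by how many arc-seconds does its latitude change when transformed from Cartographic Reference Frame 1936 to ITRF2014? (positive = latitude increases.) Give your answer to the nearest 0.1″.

sin φ = -0.151463, cos φ = 0.988463, sin λ = 0.512015, cos λ = -0.858977.
North component: ΔN = −sin φ cos λ·ΔX − sin φ sin λ·ΔY + cos φ·ΔZ = −(-0.151463)(-0.858977)(-254) − (-0.151463)(0.512015)(-170) + (0.988463)(-211) = -188.70 m.
1° of latitude spans 111200 m, so Δφ = -188.70 / 111200 × 3600 = -6.109″.

Δφ = -6.1″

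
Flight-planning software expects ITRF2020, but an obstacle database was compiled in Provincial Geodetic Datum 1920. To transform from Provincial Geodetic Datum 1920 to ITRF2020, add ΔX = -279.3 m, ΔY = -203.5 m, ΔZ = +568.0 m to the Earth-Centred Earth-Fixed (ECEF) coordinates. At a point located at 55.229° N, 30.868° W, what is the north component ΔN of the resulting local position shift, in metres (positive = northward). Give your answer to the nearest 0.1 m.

ΔN = 435.1 m

The local north axis is (−sin φ cos λ, −sin φ sin λ, cos φ), giving ΔN = 196.930 − 85.765 + 323.929 = 435.09 m.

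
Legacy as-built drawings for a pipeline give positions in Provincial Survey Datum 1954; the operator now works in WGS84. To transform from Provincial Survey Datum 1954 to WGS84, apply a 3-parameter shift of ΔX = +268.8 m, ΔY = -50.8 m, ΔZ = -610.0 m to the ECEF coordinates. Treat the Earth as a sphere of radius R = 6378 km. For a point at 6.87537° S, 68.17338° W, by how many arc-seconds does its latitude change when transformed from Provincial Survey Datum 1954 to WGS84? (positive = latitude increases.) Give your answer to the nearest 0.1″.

Δφ = -19.0″

sin φ = -0.119710, cos φ = 0.992809, sin λ = -0.928313, cos λ = 0.371799.
North component: ΔN = −sin φ cos λ·ΔX − sin φ sin λ·ΔY + cos φ·ΔZ = −(-0.119710)(0.371799)(268.8) − (-0.119710)(-0.928313)(-50.8) + (0.992809)(-610.0) = -588.00 m.
1° of latitude spans πR/180 = 111317 m, so Δφ = -588.00 / 111317 × 3600 = -19.016″.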